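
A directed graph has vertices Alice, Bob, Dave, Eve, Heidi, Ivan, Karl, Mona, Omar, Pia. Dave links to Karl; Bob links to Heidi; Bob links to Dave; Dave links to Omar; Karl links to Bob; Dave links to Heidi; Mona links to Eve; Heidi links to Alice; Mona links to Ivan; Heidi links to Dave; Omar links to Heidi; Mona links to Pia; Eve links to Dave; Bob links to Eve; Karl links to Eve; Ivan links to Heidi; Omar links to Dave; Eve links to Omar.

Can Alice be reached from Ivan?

Yes

Explore from Ivan.
Distance 1: reach Heidi.
Distance 2: reach Alice, Dave.
Found Alice.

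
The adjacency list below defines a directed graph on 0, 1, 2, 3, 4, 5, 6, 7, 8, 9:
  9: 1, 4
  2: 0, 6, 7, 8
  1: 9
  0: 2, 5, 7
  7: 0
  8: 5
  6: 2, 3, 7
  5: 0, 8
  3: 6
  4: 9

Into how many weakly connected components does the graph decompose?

From 0: component {0, 2, 3, 5, 6, 7, 8}.
From 1: component {1, 4, 9}.
That's 2 components.

2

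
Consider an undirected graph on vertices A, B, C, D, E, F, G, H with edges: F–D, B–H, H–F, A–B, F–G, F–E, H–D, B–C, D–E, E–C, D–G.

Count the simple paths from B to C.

B–C
B–H–D–E–C
B–H–D–F–E–C
B–H–D–G–F–E–C
B–H–F–D–E–C
B–H–F–E–C
B–H–F–G–D–E–C

7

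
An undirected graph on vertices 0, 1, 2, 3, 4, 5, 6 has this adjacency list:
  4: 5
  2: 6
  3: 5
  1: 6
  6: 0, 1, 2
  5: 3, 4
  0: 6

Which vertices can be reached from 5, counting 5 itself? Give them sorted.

3, 4, 5

Start at 5.
Its neighbours: 3, 4.
Nothing further is reachable.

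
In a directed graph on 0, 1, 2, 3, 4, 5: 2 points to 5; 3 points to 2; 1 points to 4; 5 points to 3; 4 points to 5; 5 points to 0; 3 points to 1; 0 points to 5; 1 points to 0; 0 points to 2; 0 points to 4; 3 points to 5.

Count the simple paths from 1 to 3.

1→0→2→5→3
1→0→4→5→3
1→0→5→3
1→4→5→3

4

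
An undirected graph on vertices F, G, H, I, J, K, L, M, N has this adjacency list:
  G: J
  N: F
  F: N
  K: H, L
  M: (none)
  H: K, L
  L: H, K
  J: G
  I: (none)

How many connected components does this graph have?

5

From F: component {F, N}.
From G: component {G, J}.
From H: component {H, K, L}.
From I: component {I}.
From M: component {M}.
That's 5 components.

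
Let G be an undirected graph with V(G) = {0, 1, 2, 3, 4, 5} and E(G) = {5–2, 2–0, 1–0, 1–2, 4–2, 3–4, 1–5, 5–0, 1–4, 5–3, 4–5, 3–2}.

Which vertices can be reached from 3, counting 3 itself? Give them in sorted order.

0, 1, 2, 3, 4, 5

Start at 3.
Its neighbours: 2, 4, 5.
Then their neighbours: 0, 1.
Every vertex is now reached.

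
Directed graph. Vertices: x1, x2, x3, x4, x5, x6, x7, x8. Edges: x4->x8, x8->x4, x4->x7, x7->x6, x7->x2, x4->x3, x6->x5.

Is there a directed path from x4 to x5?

Yes

Explore from x4.
Distance 1: reach x3, x7, x8.
Distance 2: reach x2, x6.
Distance 3: reach x5.
Found x5.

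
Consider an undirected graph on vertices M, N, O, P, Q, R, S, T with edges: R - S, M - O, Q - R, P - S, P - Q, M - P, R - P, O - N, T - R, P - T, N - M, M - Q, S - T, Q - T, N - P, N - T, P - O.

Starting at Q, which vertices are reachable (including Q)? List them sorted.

M, N, O, P, Q, R, S, T

Start at Q.
Its neighbours: M, P, R, T.
Then their neighbours: N, O, S.
Every vertex is now reached.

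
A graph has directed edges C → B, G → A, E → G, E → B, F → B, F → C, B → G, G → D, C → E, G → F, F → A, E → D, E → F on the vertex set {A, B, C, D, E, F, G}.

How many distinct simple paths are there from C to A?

C→B→G→A
C→B→G→F→A
C→E→B→G→A
C→E→B→G→F→A
C→E→F→A
C→E→F→B→G→A
C→E→G→A
C→E→G→F→A

8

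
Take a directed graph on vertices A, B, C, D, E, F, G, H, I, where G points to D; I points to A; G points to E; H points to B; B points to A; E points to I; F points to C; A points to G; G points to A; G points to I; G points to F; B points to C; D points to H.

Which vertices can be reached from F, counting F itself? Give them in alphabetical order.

C, F

Start at F.
Its neighbours: C.
Nothing further is reachable.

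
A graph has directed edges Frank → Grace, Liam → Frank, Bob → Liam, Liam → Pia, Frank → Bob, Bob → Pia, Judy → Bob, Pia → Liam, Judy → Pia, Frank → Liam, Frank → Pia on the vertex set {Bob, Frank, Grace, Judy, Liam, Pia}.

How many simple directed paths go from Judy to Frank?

3

Judy→Bob→Liam→Frank
Judy→Bob→Pia→Liam→Frank
Judy→Pia→Liam→Frank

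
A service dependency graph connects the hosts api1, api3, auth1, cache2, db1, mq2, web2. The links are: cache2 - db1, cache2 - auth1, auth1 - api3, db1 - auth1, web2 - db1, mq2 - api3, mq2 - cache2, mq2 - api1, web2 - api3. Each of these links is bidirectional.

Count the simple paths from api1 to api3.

5

api1–mq2–api3
api1–mq2–cache2–auth1–api3
api1–mq2–cache2–auth1–db1–web2–api3
api1–mq2–cache2–db1–auth1–api3
api1–mq2–cache2–db1–web2–api3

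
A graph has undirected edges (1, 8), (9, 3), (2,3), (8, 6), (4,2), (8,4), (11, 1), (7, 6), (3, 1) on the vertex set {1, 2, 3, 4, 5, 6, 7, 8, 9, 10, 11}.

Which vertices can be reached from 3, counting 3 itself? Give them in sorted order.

Start at 3.
Its neighbours: 1, 2, 9.
Then their neighbours: 4, 8, 11.
Then next layer: 6.
Then next layer: 7.
Nothing further is reachable.

1, 2, 3, 4, 6, 7, 8, 9, 11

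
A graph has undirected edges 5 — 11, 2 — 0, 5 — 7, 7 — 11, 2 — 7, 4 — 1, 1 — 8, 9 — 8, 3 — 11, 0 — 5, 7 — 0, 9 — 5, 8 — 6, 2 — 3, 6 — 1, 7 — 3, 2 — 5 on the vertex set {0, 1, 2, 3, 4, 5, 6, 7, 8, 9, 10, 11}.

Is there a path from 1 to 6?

Explore from 1.
Distance 1: reach 4, 6, 8.
Found 6.

Yes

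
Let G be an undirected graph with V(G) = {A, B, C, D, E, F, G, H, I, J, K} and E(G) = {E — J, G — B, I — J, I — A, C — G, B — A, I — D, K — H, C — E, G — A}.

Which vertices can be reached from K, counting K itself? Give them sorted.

Start at K.
Its neighbours: H.
Nothing further is reachable.

H, K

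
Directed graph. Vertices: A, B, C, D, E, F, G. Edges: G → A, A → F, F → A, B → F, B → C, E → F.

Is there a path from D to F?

No

D has no outgoing edges, so nothing is reachable from it.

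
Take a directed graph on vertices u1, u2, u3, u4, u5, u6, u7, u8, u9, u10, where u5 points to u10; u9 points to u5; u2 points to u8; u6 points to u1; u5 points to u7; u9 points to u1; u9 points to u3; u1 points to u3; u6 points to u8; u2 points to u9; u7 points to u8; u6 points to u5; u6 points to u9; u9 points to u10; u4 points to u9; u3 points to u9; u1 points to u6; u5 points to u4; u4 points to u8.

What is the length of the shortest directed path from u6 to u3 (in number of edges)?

2

Distance 0: u6.
Distance 1: u1, u5, u8, u9.
Distance 2: u3, u4, u7, u10 — contains u3.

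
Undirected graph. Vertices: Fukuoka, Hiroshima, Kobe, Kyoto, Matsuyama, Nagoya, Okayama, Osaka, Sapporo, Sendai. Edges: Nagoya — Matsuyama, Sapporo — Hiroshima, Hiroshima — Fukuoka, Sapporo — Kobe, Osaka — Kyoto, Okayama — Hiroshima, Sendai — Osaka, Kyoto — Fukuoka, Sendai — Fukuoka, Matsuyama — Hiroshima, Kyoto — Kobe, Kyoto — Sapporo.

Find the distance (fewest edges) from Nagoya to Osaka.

5

Distance 0: Nagoya.
Distance 1: Matsuyama.
Distance 2: Hiroshima.
Distance 3: Fukuoka, Okayama, Sapporo.
Distance 4: Kobe, Kyoto, Sendai.
Distance 5: Osaka — contains Osaka.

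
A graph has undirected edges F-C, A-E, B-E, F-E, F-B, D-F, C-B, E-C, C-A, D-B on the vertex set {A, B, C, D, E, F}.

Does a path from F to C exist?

Explore from F.
Distance 1: reach B, C, D, E.
Found C.

Yes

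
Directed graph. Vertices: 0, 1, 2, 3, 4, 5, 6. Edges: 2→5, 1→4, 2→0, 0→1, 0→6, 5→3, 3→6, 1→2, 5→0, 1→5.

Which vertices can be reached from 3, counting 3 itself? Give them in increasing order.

Start at 3.
Its neighbours: 6.
Nothing further is reachable.

3, 6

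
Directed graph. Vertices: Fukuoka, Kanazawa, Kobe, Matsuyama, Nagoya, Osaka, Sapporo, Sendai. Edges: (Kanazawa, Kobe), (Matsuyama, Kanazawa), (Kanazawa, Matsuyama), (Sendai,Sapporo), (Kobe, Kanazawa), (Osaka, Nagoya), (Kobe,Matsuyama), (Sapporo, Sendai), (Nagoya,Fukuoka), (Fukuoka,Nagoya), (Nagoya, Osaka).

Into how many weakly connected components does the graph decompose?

From Fukuoka: component {Fukuoka, Nagoya, Osaka}.
From Kanazawa: component {Kanazawa, Kobe, Matsuyama}.
From Sapporo: component {Sapporo, Sendai}.
That's 3 components.

3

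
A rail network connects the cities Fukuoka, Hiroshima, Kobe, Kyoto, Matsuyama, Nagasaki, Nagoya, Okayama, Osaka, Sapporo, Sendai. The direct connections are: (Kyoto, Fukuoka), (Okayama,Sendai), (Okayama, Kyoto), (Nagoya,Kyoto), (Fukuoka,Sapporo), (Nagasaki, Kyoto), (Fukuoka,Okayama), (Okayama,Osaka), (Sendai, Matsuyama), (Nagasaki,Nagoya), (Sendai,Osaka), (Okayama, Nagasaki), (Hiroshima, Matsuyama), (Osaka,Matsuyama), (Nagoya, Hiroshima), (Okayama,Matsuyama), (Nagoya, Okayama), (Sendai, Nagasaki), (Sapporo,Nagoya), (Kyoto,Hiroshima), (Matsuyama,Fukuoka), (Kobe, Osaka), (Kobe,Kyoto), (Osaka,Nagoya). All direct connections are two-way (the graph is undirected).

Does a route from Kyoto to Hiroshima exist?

Explore from Kyoto.
Distance 1: reach Fukuoka, Hiroshima, Kobe, Nagasaki, Nagoya, Okayama.
Found Hiroshima.

Yes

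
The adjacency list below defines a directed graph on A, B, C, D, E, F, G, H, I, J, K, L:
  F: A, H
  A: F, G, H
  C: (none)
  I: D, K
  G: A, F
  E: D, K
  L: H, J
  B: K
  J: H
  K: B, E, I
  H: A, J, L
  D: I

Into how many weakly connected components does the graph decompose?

From A: component {A, F, G, H, J, L}.
From B: component {B, D, E, I, K}.
From C: component {C}.
That's 3 components.

3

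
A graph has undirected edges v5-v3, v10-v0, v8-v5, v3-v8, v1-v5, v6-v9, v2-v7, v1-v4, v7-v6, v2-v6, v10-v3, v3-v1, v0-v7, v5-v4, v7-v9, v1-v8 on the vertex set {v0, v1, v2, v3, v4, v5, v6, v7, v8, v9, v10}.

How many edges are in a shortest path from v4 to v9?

6

Distance 0: v4.
Distance 1: v1, v5.
Distance 2: v3, v8.
Distance 3: v10.
Distance 4: v0.
Distance 5: v7.
Distance 6: v2, v6, v9 — contains v9.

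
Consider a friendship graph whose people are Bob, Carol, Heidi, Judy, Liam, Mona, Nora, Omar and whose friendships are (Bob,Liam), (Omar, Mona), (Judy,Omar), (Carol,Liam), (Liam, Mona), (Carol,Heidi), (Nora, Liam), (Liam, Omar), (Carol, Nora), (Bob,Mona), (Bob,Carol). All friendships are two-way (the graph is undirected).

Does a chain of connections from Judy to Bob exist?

Explore from Judy.
Distance 1: reach Omar.
Distance 2: reach Liam, Mona.
Distance 3: reach Bob, Carol, Nora.
Found Bob.

Yes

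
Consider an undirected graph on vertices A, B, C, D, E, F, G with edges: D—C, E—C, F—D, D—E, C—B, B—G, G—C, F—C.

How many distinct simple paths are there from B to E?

6

B–C–D–E
B–C–E
B–C–F–D–E
B–G–C–D–E
B–G–C–E
B–G–C–F–D–E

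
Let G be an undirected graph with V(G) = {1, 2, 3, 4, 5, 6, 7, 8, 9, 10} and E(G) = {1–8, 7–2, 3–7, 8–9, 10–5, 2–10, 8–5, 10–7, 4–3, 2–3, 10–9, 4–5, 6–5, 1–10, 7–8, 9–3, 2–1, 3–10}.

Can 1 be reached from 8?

Yes

Explore from 8.
Distance 1: reach 1, 5, 7, 9.
Found 1.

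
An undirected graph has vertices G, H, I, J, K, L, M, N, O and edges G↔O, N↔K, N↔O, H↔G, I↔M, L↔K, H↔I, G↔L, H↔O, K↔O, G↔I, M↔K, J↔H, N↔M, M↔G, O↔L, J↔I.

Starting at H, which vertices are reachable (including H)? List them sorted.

Start at H.
Its neighbours: G, I, J, O.
Then their neighbours: K, L, M, N.
Every vertex is now reached.

G, H, I, J, K, L, M, N, O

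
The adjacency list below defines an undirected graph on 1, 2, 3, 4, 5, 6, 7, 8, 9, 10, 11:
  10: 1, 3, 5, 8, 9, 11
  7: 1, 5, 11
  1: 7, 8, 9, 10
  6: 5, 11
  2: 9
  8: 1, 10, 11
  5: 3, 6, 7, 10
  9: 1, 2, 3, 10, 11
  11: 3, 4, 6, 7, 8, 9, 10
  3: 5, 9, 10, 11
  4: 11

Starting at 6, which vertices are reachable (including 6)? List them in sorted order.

1, 2, 3, 4, 5, 6, 7, 8, 9, 10, 11

Start at 6.
Its neighbours: 5, 11.
Then their neighbours: 3, 4, 7, 8, 9, 10.
Then next layer: 1, 2.
Every vertex is now reached.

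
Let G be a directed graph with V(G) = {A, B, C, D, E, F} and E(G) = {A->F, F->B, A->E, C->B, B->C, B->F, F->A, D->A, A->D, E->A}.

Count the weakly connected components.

From A: component {A, B, C, D, E, F}.
That's 1 component.

1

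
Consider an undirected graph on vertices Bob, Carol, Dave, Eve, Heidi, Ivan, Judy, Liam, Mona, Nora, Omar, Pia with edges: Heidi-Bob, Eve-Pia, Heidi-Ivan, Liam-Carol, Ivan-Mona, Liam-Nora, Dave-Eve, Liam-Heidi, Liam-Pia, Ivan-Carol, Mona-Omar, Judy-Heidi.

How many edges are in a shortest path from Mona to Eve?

5

Distance 0: Mona.
Distance 1: Ivan, Omar.
Distance 2: Carol, Heidi.
Distance 3: Bob, Judy, Liam.
Distance 4: Nora, Pia.
Distance 5: Eve — contains Eve.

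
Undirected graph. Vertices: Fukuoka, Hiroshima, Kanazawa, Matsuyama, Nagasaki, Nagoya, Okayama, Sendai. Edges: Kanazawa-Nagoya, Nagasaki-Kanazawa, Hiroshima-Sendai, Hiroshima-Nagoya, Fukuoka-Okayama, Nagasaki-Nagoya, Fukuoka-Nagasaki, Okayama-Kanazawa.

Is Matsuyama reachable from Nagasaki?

No

Explore from Nagasaki.
Distance 1: reach Fukuoka, Kanazawa, Nagoya.
Distance 2: reach Hiroshima, Okayama.
Distance 3: reach Sendai.
The search is exhausted without reaching Matsuyama; it lies in a different component.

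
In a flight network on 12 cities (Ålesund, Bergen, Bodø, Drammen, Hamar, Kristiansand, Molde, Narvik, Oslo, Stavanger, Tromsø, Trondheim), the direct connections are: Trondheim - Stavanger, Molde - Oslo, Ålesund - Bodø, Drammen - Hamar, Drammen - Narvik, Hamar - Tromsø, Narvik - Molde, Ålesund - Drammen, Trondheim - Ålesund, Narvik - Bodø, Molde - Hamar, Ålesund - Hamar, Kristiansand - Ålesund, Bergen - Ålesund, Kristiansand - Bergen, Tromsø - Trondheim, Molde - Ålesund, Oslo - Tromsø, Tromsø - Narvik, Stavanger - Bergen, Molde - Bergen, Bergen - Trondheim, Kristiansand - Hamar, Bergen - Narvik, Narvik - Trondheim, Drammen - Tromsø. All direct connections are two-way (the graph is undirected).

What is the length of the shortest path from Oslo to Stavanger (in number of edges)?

3

Distance 0: Oslo.
Distance 1: Molde, Tromsø.
Distance 2: Ålesund, Bergen, Drammen, Hamar, Narvik, Trondheim.
Distance 3: Bodø, Kristiansand, Stavanger — contains Stavanger.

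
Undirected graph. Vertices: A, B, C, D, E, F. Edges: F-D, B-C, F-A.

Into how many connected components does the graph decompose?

3

From A: component {A, D, F}.
From B: component {B, C}.
From E: component {E}.
That's 3 components.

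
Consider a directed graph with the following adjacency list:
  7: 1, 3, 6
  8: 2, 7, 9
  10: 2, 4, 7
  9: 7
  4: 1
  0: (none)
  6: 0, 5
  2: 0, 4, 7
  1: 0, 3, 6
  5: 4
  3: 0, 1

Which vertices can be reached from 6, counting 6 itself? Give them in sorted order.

0, 1, 3, 4, 5, 6

Start at 6.
Its neighbours: 0, 5.
Then their neighbours: 4.
Then next layer: 1.
Then next layer: 3.
Nothing further is reachable.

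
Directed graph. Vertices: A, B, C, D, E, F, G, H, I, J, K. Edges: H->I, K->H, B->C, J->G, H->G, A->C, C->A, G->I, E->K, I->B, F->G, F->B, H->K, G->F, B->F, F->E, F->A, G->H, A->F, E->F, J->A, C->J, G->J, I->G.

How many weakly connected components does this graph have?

2

From A: component {A, B, C, E, F, G, H, I, J, K}.
From D: component {D}.
That's 2 components.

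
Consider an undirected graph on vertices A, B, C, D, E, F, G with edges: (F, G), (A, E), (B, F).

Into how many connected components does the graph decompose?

4

From A: component {A, E}.
From B: component {B, F, G}.
From C: component {C}.
From D: component {D}.
That's 4 components.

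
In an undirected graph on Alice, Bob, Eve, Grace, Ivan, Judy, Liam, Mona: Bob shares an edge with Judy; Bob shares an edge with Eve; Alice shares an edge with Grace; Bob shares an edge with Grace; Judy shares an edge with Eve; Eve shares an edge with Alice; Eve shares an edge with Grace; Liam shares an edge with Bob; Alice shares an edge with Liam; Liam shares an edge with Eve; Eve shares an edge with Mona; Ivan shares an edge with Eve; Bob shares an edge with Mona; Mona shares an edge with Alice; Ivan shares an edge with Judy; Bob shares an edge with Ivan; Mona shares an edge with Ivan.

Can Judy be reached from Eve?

Yes

Explore from Eve.
Distance 1: reach Alice, Bob, Grace, Ivan, Judy, Liam, Mona.
Found Judy.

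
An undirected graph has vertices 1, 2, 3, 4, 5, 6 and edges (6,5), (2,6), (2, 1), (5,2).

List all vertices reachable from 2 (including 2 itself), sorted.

1, 2, 5, 6

Start at 2.
Its neighbours: 1, 5, 6.
Nothing further is reachable.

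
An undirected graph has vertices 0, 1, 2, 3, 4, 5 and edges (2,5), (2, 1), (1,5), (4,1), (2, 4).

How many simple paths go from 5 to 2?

3

5–1–2
5–1–4–2
5–2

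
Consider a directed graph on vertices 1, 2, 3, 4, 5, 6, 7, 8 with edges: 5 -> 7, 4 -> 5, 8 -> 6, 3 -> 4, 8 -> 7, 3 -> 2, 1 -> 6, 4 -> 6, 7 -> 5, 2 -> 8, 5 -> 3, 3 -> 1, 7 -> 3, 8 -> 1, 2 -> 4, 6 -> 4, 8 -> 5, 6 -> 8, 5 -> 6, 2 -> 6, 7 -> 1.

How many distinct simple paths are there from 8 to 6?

24

8→1→6
8→5→3→1→6
8→5→3→2→4→6
8→5→3→2→6
8→5→3→4→6
8→5→6
8→5→7→1→6
8→5→7→3→1→6
... and 16 more.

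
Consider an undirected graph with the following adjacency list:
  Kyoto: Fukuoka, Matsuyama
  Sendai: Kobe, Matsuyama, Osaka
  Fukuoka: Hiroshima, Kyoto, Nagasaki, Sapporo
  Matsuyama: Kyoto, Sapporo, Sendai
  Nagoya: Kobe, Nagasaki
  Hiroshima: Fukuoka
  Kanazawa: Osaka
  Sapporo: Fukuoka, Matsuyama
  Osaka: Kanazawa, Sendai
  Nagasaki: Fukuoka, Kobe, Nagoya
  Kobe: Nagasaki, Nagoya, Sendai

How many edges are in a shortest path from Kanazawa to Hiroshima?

Distance 0: Kanazawa.
Distance 1: Osaka.
Distance 2: Sendai.
Distance 3: Kobe, Matsuyama.
Distance 4: Kyoto, Nagasaki, Nagoya, Sapporo.
Distance 5: Fukuoka.
Distance 6: Hiroshima — contains Hiroshima.

6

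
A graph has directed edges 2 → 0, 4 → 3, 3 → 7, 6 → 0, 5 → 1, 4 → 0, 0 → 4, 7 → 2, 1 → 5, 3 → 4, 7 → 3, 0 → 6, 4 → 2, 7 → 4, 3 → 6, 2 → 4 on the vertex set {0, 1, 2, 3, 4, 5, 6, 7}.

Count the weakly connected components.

From 0: component {0, 2, 3, 4, 6, 7}.
From 1: component {1, 5}.
That's 2 components.

2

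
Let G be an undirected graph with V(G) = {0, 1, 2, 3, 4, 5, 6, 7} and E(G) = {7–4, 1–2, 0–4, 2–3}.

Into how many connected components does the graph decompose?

From 0: component {0, 4, 7}.
From 1: component {1, 2, 3}.
From 5: component {5}.
From 6: component {6}.
That's 4 components.

4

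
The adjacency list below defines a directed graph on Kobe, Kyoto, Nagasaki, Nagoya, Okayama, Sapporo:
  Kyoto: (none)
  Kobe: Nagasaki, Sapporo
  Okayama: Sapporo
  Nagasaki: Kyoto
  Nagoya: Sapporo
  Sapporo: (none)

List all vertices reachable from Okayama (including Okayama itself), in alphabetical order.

Okayama, Sapporo

Start at Okayama.
Its neighbours: Sapporo.
Nothing further is reachable.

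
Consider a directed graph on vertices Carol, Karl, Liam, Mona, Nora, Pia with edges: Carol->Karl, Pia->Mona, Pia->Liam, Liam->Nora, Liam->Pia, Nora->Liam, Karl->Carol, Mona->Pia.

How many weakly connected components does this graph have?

From Carol: component {Carol, Karl}.
From Liam: component {Liam, Mona, Nora, Pia}.
That's 2 components.

2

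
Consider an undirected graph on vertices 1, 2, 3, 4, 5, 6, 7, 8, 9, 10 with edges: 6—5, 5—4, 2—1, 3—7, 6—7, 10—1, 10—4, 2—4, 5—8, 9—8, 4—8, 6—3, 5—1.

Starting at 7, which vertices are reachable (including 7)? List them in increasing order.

1, 2, 3, 4, 5, 6, 7, 8, 9, 10

Start at 7.
Its neighbours: 3, 6.
Then their neighbours: 5.
Then next layer: 1, 4, 8.
Then next layer: 2, 9, 10.
Every vertex is now reached.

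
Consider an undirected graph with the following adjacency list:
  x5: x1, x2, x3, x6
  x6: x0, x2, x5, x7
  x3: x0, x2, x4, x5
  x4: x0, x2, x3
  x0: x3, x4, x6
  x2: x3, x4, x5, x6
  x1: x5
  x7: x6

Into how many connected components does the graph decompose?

From x0: component {x0, x1, x2, x3, x4, x5, x6, x7}.
That's 1 component.

1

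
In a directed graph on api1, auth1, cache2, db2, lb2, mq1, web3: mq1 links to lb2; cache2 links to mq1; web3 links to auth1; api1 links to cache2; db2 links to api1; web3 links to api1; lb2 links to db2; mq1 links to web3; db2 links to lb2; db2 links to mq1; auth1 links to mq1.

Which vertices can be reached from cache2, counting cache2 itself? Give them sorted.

Start at cache2.
Its neighbours: mq1.
Then their neighbours: lb2, web3.
Then next layer: api1, auth1, db2.
Every vertex is now reached.

api1, auth1, cache2, db2, lb2, mq1, web3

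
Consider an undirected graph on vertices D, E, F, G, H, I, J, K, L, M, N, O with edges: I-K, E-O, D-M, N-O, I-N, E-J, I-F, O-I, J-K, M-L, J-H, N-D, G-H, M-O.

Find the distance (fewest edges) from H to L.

5

Distance 0: H.
Distance 1: G, J.
Distance 2: E, K.
Distance 3: I, O.
Distance 4: F, M, N.
Distance 5: D, L — contains L.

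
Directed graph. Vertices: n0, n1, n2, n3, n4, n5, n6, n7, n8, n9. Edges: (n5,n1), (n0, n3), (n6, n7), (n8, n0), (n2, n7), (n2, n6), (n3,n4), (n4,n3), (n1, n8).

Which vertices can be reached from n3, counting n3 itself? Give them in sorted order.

Start at n3.
Its neighbours: n4.
Nothing further is reachable.

n3, n4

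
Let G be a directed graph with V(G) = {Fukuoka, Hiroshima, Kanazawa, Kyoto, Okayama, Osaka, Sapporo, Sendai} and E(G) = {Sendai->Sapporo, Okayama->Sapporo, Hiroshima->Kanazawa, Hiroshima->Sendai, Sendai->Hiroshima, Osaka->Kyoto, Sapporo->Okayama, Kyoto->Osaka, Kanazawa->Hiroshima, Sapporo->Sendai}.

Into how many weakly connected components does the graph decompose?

3

From Fukuoka: component {Fukuoka}.
From Hiroshima: component {Hiroshima, Kanazawa, Okayama, Sapporo, Sendai}.
From Kyoto: component {Kyoto, Osaka}.
That's 3 components.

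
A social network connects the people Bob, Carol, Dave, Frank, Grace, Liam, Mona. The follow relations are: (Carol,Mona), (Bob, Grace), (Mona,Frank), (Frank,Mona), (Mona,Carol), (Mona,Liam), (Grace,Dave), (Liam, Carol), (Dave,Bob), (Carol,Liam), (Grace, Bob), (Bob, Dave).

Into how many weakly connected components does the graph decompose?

From Bob: component {Bob, Dave, Grace}.
From Carol: component {Carol, Frank, Liam, Mona}.
That's 2 components.

2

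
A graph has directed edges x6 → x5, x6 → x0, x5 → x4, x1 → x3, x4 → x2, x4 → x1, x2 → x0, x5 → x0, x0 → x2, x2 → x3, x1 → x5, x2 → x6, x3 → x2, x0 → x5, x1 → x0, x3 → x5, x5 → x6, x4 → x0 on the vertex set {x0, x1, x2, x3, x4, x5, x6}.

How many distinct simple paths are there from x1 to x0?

15

x1→x0
x1→x3→x2→x0
x1→x3→x2→x6→x0
x1→x3→x2→x6→x5→x0
x1→x3→x2→x6→x5→x4→x0
x1→x3→x5→x0
x1→x3→x5→x4→x0
x1→x3→x5→x4→x2→x0
x1→x3→x5→x4→x2→x6→x0
x1→x3→x5→x6→x0
x1→x5→x0
x1→x5→x4→x0
x1→x5→x4→x2→x0
x1→x5→x4→x2→x6→x0
x1→x5→x6→x0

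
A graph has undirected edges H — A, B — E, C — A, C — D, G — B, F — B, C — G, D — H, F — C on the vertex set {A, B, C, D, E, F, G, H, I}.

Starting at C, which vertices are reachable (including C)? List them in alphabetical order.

Start at C.
Its neighbours: A, D, F, G.
Then their neighbours: B, H.
Then next layer: E.
Nothing further is reachable.

A, B, C, D, E, F, G, H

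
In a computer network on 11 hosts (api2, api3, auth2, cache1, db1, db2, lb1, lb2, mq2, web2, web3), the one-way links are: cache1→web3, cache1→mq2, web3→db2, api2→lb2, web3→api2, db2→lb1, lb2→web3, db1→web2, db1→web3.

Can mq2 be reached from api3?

No

api3 has no outgoing edges, so nothing is reachable from it.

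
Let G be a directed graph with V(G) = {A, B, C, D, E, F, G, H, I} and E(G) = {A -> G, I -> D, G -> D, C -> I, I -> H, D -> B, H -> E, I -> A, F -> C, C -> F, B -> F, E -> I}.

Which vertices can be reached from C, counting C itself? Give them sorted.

Start at C.
Its neighbours: F, I.
Then their neighbours: A, D, H.
Then next layer: B, E, G.
Every vertex is now reached.

A, B, C, D, E, F, G, H, I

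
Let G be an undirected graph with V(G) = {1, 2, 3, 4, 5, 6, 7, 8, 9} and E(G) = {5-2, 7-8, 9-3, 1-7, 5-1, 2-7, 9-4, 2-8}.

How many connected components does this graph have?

From 1: component {1, 2, 5, 7, 8}.
From 3: component {3, 4, 9}.
From 6: component {6}.
That's 3 components.

3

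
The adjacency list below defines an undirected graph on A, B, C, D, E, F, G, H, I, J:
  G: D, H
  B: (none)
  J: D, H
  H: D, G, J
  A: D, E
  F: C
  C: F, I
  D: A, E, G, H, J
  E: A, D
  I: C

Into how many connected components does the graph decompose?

3

From A: component {A, D, E, G, H, J}.
From B: component {B}.
From C: component {C, F, I}.
That's 3 components.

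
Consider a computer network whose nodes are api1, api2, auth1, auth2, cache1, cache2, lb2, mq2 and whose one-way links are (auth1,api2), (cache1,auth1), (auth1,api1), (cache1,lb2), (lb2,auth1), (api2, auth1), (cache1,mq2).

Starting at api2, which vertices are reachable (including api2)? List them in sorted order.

api1, api2, auth1

Start at api2.
Its neighbours: auth1.
Then their neighbours: api1.
Nothing further is reachable.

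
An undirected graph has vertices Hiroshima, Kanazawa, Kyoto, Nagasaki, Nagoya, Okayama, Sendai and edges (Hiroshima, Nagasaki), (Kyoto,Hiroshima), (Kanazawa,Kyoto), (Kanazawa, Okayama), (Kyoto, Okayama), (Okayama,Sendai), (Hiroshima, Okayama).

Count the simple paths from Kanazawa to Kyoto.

Kanazawa–Kyoto
Kanazawa–Okayama–Hiroshima–Kyoto
Kanazawa–Okayama–Kyoto

3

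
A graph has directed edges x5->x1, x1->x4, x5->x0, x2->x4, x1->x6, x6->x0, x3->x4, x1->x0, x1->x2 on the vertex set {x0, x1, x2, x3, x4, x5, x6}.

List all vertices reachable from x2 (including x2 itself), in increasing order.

Start at x2.
Its neighbours: x4.
Nothing further is reachable.

x2, x4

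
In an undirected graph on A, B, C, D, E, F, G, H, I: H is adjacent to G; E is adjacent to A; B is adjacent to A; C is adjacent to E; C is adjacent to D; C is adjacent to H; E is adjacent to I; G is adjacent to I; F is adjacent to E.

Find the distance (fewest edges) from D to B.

Distance 0: D.
Distance 1: C.
Distance 2: E, H.
Distance 3: A, F, G, I.
Distance 4: B — contains B.

4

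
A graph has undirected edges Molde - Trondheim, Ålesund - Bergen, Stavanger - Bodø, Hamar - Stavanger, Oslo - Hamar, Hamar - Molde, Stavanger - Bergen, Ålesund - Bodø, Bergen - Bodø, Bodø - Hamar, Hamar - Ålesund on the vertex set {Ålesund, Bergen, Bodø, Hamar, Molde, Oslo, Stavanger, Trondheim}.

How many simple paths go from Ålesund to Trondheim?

8

Ålesund–Bergen–Bodø–Hamar–Molde–Trondheim
Ålesund–Bergen–Bodø–Stavanger–Hamar–Molde–Trondheim
Ålesund–Bergen–Stavanger–Bodø–Hamar–Molde–Trondheim
Ålesund–Bergen–Stavanger–Hamar–Molde–Trondheim
Ålesund–Bodø–Bergen–Stavanger–Hamar–Molde–Trondheim
Ålesund–Bodø–Hamar–Molde–Trondheim
Ålesund–Bodø–Stavanger–Hamar–Molde–Trondheim
Ålesund–Hamar–Molde–Trondheim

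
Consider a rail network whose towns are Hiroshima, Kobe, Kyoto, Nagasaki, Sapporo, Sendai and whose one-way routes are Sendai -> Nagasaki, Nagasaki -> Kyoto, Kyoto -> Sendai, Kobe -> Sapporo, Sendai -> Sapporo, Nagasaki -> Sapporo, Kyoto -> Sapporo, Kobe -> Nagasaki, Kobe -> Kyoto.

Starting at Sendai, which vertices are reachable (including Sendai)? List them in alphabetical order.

Kyoto, Nagasaki, Sapporo, Sendai

Start at Sendai.
Its neighbours: Nagasaki, Sapporo.
Then their neighbours: Kyoto.
Nothing further is reachable.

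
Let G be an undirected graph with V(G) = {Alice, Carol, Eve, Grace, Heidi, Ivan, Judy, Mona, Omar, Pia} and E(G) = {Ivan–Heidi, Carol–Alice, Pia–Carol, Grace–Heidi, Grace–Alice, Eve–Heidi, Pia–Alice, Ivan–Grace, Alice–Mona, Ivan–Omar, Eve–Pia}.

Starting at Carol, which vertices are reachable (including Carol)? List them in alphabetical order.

Alice, Carol, Eve, Grace, Heidi, Ivan, Mona, Omar, Pia

Start at Carol.
Its neighbours: Alice, Pia.
Then their neighbours: Eve, Grace, Mona.
Then next layer: Heidi, Ivan.
Then next layer: Omar.
Nothing further is reachable.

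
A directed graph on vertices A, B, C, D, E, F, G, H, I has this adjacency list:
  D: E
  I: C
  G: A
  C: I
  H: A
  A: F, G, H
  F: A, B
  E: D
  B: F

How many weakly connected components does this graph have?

3

From A: component {A, B, F, G, H}.
From C: component {C, I}.
From D: component {D, E}.
That's 3 components.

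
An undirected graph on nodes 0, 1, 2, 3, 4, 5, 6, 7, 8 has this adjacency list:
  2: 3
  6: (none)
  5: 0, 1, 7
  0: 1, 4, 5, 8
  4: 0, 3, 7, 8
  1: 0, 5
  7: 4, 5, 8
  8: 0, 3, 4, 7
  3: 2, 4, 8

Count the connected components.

From 0: component {0, 1, 2, 3, 4, 5, 7, 8}.
From 6: component {6}.
That's 2 components.

2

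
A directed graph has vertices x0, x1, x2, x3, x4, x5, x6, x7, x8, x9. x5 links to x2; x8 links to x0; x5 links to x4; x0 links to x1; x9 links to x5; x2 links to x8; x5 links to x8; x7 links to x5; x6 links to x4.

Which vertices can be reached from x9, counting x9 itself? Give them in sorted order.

Start at x9.
Its neighbours: x5.
Then their neighbours: x2, x4, x8.
Then next layer: x0.
Then next layer: x1.
Nothing further is reachable.

x0, x1, x2, x4, x5, x8, x9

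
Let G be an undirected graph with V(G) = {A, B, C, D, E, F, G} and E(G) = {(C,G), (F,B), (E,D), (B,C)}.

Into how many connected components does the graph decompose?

3

From A: component {A}.
From B: component {B, C, F, G}.
From D: component {D, E}.
That's 3 components.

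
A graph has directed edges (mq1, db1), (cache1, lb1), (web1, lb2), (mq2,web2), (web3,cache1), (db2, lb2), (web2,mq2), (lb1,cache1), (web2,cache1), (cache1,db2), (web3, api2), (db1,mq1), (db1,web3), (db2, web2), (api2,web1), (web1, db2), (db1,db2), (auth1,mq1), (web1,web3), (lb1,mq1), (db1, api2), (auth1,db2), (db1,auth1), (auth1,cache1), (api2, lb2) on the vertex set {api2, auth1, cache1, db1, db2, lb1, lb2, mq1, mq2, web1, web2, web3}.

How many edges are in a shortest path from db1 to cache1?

2

Distance 0: db1.
Distance 1: api2, auth1, db2, mq1, web3.
Distance 2: cache1, lb2, web1, web2 — contains cache1.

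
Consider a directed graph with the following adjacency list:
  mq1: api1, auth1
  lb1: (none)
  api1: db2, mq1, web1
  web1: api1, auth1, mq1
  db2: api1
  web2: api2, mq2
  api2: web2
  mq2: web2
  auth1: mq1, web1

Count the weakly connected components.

3

From api1: component {api1, auth1, db2, mq1, web1}.
From api2: component {api2, mq2, web2}.
From lb1: component {lb1}.
That's 3 components.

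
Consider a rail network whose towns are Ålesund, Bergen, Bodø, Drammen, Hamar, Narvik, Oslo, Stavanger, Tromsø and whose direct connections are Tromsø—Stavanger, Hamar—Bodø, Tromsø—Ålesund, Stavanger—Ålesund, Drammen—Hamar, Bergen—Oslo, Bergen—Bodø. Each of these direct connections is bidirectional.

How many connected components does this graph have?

From Ålesund: component {Ålesund, Stavanger, Tromsø}.
From Bergen: component {Bergen, Bodø, Drammen, Hamar, Oslo}.
From Narvik: component {Narvik}.
That's 3 components.

3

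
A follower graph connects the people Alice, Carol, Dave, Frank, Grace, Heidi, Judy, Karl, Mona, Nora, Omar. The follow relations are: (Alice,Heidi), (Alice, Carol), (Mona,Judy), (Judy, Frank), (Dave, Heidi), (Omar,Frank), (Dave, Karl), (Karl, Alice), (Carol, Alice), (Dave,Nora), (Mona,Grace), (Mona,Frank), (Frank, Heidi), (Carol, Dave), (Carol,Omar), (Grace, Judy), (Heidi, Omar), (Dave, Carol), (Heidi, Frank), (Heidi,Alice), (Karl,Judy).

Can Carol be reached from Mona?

Yes

Explore from Mona.
Distance 1: reach Frank, Grace, Judy.
Distance 2: reach Heidi.
Distance 3: reach Alice, Omar.
Distance 4: reach Carol.
Found Carol.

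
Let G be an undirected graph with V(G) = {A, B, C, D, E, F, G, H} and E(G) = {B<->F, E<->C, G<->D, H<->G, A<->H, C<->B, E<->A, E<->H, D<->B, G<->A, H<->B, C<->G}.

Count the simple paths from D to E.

D–B–C–E
D–B–C–G–A–E
D–B–C–G–A–H–E
D–B–C–G–H–A–E
D–B–C–G–H–E
D–B–H–A–E
D–B–H–A–G–C–E
D–B–H–E
... and 11 more.

19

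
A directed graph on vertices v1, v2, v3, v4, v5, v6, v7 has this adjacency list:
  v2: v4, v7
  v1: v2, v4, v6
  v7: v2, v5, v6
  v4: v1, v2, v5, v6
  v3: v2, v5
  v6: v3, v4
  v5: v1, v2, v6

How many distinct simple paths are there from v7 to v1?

13

v7→v2→v4→v1
v7→v2→v4→v5→v1
v7→v2→v4→v6→v3→v5→v1
v7→v5→v1
v7→v5→v2→v4→v1
v7→v5→v6→v3→v2→v4→v1
v7→v5→v6→v4→v1
v7→v6→v3→v2→v4→v1
v7→v6→v3→v2→v4→v5→v1
v7→v6→v3→v5→v1
v7→v6→v3→v5→v2→v4→v1
v7→v6→v4→v1
v7→v6→v4→v5→v1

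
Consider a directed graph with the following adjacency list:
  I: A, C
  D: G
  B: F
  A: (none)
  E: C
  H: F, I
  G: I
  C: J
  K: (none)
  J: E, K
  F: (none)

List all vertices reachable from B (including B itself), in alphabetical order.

B, F

Start at B.
Its neighbours: F.
Nothing further is reachable.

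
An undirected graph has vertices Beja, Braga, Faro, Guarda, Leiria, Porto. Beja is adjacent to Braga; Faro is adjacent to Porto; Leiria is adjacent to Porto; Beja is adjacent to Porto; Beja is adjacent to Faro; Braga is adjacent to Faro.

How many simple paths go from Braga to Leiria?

Braga–Beja–Faro–Porto–Leiria
Braga–Beja–Porto–Leiria
Braga–Faro–Beja–Porto–Leiria
Braga–Faro–Porto–Leiria

4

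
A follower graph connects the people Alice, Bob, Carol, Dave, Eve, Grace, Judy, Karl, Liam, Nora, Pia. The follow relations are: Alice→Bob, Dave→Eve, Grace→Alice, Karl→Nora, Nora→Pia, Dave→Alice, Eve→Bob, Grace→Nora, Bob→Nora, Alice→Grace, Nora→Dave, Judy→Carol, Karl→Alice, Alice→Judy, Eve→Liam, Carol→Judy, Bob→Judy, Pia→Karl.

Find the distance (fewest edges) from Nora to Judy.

3

Distance 0: Nora.
Distance 1: Dave, Pia.
Distance 2: Alice, Eve, Karl.
Distance 3: Bob, Grace, Judy, Liam — contains Judy.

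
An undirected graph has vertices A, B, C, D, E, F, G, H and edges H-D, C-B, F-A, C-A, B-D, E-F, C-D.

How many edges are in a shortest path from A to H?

3

Distance 0: A.
Distance 1: C, F.
Distance 2: B, D, E.
Distance 3: H — contains H.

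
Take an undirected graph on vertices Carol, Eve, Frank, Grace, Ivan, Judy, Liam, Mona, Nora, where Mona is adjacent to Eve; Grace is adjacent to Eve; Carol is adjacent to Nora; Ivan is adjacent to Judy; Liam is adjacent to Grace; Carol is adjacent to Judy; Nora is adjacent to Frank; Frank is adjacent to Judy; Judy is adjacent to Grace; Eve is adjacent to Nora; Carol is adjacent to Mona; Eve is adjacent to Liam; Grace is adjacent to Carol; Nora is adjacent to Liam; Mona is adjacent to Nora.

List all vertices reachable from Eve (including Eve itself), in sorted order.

Carol, Eve, Frank, Grace, Ivan, Judy, Liam, Mona, Nora

Start at Eve.
Its neighbours: Grace, Liam, Mona, Nora.
Then their neighbours: Carol, Frank, Judy.
Then next layer: Ivan.
Every vertex is now reached.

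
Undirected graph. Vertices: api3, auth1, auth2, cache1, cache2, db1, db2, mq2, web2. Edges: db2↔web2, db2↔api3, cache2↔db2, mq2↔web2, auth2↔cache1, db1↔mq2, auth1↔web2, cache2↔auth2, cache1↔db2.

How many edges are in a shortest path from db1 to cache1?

Distance 0: db1.
Distance 1: mq2.
Distance 2: web2.
Distance 3: auth1, db2.
Distance 4: api3, cache1, cache2 — contains cache1.

4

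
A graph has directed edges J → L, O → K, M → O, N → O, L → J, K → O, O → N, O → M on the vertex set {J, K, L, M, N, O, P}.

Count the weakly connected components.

3

From J: component {J, L}.
From K: component {K, M, N, O}.
From P: component {P}.
That's 3 components.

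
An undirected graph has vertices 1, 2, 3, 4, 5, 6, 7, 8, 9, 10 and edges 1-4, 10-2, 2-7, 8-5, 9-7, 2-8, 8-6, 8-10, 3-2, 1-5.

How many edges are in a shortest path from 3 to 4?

5

Distance 0: 3.
Distance 1: 2.
Distance 2: 7, 8, 10.
Distance 3: 5, 6, 9.
Distance 4: 1.
Distance 5: 4 — contains 4.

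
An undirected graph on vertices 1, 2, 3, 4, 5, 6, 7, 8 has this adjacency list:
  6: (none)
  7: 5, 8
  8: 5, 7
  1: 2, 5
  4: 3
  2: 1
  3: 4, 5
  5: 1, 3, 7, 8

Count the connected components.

From 1: component {1, 2, 3, 4, 5, 7, 8}.
From 6: component {6}.
That's 2 components.

2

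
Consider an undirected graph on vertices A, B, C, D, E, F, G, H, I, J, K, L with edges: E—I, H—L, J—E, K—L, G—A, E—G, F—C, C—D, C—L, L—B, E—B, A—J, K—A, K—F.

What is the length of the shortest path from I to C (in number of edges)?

4

Distance 0: I.
Distance 1: E.
Distance 2: B, G, J.
Distance 3: A, L.
Distance 4: C, H, K — contains C.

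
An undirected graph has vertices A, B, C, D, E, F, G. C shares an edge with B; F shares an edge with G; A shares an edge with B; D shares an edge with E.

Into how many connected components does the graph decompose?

From A: component {A, B, C}.
From D: component {D, E}.
From F: component {F, G}.
That's 3 components.

3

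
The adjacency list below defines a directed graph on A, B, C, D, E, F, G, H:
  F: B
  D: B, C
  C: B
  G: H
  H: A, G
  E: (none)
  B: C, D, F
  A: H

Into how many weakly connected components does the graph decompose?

3

From A: component {A, G, H}.
From B: component {B, C, D, F}.
From E: component {E}.
That's 3 components.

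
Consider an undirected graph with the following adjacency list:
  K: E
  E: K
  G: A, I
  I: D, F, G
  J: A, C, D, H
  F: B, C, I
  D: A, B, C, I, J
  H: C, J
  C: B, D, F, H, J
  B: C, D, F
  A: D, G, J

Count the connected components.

From A: component {A, B, C, D, F, G, H, I, J}.
From E: component {E, K}.
That's 2 components.

2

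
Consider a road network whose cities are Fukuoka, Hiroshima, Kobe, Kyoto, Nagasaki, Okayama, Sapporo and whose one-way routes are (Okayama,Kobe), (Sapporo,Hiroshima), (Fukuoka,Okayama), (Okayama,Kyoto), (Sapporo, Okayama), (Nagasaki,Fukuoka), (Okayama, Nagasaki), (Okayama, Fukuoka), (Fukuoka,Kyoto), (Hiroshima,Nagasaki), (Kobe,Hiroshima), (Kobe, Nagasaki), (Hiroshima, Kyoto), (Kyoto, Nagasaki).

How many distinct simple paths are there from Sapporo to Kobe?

3

Sapporo→Hiroshima→Kyoto→Nagasaki→Fukuoka→Okayama→Kobe
Sapporo→Hiroshima→Nagasaki→Fukuoka→Okayama→Kobe
Sapporo→Okayama→Kobe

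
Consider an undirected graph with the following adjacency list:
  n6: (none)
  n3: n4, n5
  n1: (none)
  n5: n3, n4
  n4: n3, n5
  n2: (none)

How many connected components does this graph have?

4

From n1: component {n1}.
From n2: component {n2}.
From n3: component {n3, n4, n5}.
From n6: component {n6}.
That's 4 components.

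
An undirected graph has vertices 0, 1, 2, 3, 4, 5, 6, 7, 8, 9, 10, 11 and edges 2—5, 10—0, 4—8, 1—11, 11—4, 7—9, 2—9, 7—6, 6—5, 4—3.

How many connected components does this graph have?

3

From 0: component {0, 10}.
From 1: component {1, 3, 4, 8, 11}.
From 2: component {2, 5, 6, 7, 9}.
That's 3 components.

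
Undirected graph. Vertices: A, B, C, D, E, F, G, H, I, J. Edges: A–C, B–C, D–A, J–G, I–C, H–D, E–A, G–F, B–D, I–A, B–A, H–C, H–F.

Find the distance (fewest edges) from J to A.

Distance 0: J.
Distance 1: G.
Distance 2: F.
Distance 3: H.
Distance 4: C, D.
Distance 5: A, B, I — contains A.

5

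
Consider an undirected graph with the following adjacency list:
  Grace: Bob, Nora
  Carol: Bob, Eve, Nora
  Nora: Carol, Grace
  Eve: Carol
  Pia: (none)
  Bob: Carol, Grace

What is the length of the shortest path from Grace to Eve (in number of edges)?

Distance 0: Grace.
Distance 1: Bob, Nora.
Distance 2: Carol.
Distance 3: Eve — contains Eve.

3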